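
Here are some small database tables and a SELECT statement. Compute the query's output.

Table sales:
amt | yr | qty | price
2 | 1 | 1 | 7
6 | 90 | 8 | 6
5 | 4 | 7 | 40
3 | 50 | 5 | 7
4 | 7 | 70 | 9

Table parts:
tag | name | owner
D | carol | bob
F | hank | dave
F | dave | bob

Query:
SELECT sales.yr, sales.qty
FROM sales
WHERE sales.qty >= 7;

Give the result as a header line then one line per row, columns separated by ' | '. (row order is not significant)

After WHERE (3 rows):
sales.amt | sales.yr | sales.qty | sales.price
6 | 90 | 8 | 6
5 | 4 | 7 | 40
4 | 7 | 70 | 9
After SELECT (3 rows):
sales.yr | sales.qty
90 | 8
4 | 7
7 | 70

== RESULT ==
sales.yr | sales.qty
90 | 8
4 | 7
7 | 70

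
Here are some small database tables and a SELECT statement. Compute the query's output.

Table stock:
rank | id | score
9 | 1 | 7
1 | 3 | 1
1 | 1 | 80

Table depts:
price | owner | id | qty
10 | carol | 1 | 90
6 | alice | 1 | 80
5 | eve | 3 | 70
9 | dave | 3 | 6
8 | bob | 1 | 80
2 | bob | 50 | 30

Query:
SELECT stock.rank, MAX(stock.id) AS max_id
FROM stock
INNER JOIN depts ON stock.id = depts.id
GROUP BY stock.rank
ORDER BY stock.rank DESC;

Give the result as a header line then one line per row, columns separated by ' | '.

After JOIN depts (8 rows):
stock.rank | stock.id | stock.score | depts.price | depts.owner | depts.id | depts.qty
9 | 1 | 7 | 10 | carol | 1 | 90
9 | 1 | 7 | 6 | alice | 1 | 80
9 | 1 | 7 | 8 | bob | 1 | 80
1 | 3 | 1 | 5 | eve | 3 | 70
1 | 3 | 1 | 9 | dave | 3 | 6
1 | 1 | 80 | 10 | carol | 1 | 90
1 | 1 | 80 | 6 | alice | 1 | 80
1 | 1 | 80 | 8 | bob | 1 | 80
After GROUP BY (2 rows):
stock.rank | max_id
9 | 1
1 | 3
After ORDER BY (2 rows):
stock.rank | max_id
9 | 1
1 | 3

== RESULT ==
stock.rank | max_id
9 | 1
1 | 3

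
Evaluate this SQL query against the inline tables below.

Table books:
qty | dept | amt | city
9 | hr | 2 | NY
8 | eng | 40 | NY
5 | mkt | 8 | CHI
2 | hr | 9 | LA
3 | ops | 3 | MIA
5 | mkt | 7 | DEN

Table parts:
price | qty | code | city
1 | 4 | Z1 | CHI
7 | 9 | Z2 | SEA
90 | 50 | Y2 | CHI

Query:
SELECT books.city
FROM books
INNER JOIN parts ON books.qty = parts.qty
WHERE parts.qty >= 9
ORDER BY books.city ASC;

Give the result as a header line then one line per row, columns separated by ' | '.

After JOIN parts (1 rows):
books.qty | books.dept | books.amt | books.city | parts.price | parts.qty | parts.code | parts.city
9 | hr | 2 | NY | 7 | 9 | Z2 | SEA
After WHERE (1 rows):
books.qty | books.dept | books.amt | books.city | parts.price | parts.qty | parts.code | parts.city
9 | hr | 2 | NY | 7 | 9 | Z2 | SEA
After SELECT (1 rows):
books.city
NY
After ORDER BY (1 rows):
books.city
NY

== RESULT ==
books.city
NY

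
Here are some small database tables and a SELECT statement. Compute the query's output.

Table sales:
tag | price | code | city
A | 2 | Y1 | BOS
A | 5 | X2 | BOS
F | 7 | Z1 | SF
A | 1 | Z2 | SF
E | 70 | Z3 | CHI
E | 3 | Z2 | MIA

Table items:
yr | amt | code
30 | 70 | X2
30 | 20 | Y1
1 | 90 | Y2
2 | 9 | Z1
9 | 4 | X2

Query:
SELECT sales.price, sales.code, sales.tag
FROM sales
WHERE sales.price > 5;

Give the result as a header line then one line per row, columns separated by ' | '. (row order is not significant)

== RESULT ==
sales.price | sales.code | sales.tag
7 | Z1 | F
70 | Z3 | E

Derivation:
After WHERE (2 rows):
sales.tag | sales.price | sales.code | sales.city
F | 7 | Z1 | SF
E | 70 | Z3 | CHI
After SELECT (2 rows):
sales.price | sales.code | sales.tag
7 | Z1 | F
70 | Z3 | E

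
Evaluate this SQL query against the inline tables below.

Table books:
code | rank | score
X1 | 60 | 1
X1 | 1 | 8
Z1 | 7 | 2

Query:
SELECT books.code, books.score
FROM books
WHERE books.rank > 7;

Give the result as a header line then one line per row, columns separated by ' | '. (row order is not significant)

After WHERE (1 rows):
books.code | books.rank | books.score
X1 | 60 | 1
After SELECT (1 rows):
books.code | books.score
X1 | 1

== RESULT ==
books.code | books.score
X1 | 1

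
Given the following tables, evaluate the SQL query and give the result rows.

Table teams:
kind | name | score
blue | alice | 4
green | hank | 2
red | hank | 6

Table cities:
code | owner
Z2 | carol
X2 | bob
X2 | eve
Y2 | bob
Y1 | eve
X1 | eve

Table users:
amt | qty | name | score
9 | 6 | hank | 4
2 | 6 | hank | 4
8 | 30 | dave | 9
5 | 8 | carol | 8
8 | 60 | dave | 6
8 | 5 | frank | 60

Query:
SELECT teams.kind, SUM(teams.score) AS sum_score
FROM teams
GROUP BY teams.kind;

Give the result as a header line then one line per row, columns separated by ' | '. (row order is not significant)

After GROUP BY (3 rows):
teams.kind | sum_score
blue | 4
green | 2
red | 6

== RESULT ==
teams.kind | sum_score
blue | 4
green | 2
red | 6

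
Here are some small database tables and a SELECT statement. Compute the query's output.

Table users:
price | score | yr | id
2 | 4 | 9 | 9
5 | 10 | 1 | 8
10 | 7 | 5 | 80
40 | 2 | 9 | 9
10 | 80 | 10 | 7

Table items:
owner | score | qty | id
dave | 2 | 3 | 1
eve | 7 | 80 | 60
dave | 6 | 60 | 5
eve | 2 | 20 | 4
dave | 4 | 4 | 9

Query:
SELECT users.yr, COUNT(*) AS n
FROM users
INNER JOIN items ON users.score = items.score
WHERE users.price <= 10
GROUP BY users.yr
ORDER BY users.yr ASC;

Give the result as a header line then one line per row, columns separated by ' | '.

== RESULT ==
users.yr | n
5 | 1
9 | 1

Derivation:
After JOIN items (4 rows):
users.price | users.score | users.yr | users.id | items.owner | items.score | items.qty | items.id
2 | 4 | 9 | 9 | dave | 4 | 4 | 9
10 | 7 | 5 | 80 | eve | 7 | 80 | 60
40 | 2 | 9 | 9 | dave | 2 | 3 | 1
40 | 2 | 9 | 9 | eve | 2 | 20 | 4
After WHERE (2 rows):
users.price | users.score | users.yr | users.id | items.owner | items.score | items.qty | items.id
2 | 4 | 9 | 9 | dave | 4 | 4 | 9
10 | 7 | 5 | 80 | eve | 7 | 80 | 60
After GROUP BY (2 rows):
users.yr | n
9 | 1
5 | 1
After ORDER BY (2 rows):
users.yr | n
5 | 1
9 | 1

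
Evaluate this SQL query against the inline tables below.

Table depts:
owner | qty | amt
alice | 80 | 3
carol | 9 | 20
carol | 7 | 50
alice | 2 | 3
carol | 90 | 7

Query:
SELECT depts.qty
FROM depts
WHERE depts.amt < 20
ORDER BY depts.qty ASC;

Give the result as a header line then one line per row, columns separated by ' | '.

== RESULT ==
depts.qty
2
80
90

Derivation:
After WHERE (3 rows):
depts.owner | depts.qty | depts.amt
alice | 80 | 3
alice | 2 | 3
carol | 90 | 7
After SELECT (3 rows):
depts.qty
80
2
90
After ORDER BY (3 rows):
depts.qty
2
80
90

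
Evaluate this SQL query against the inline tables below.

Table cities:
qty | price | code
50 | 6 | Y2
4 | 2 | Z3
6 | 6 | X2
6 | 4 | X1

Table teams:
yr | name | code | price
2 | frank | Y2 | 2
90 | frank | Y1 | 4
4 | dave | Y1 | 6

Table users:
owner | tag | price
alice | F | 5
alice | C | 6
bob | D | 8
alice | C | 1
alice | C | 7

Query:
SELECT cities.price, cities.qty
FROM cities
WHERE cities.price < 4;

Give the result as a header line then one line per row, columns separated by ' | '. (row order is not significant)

After WHERE (1 rows):
cities.qty | cities.price | cities.code
4 | 2 | Z3
After SELECT (1 rows):
cities.price | cities.qty
2 | 4

== RESULT ==
cities.price | cities.qty
2 | 4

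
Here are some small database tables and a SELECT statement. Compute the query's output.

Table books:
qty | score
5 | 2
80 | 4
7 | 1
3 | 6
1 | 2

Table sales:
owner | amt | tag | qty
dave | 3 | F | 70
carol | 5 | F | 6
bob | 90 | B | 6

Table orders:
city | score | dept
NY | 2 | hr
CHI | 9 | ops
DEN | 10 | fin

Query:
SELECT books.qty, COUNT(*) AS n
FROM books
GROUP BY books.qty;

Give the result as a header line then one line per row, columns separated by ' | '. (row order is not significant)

== RESULT ==
books.qty | n
5 | 1
80 | 1
7 | 1
3 | 1
1 | 1

Derivation:
After GROUP BY (5 rows):
books.qty | n
5 | 1
80 | 1
7 | 1
3 | 1
1 | 1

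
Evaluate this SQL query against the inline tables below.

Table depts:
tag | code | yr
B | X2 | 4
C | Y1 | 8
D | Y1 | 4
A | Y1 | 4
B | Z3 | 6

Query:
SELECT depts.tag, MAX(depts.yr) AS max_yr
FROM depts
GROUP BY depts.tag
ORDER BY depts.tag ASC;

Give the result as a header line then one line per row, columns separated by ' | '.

After GROUP BY (4 rows):
depts.tag | max_yr
B | 6
C | 8
D | 4
A | 4
After ORDER BY (4 rows):
depts.tag | max_yr
A | 4
B | 6
C | 8
D | 4

== RESULT ==
depts.tag | max_yr
A | 4
B | 6
C | 8
D | 4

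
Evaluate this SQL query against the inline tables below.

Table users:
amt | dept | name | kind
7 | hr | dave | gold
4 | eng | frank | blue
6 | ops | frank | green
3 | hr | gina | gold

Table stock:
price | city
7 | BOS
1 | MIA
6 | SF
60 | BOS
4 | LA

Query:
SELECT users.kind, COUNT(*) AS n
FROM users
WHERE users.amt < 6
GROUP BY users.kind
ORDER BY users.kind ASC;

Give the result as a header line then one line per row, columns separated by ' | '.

After WHERE (2 rows):
users.amt | users.dept | users.name | users.kind
4 | eng | frank | blue
3 | hr | gina | gold
After GROUP BY (2 rows):
users.kind | n
blue | 1
gold | 1
After ORDER BY (2 rows):
users.kind | n
blue | 1
gold | 1

== RESULT ==
users.kind | n
blue | 1
gold | 1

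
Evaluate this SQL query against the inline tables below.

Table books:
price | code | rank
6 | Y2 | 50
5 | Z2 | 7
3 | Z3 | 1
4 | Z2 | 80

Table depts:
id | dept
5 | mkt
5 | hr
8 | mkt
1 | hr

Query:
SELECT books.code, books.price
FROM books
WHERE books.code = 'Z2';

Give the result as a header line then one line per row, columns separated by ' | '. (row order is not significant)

== RESULT ==
books.code | books.price
Z2 | 5
Z2 | 4

Derivation:
After WHERE (2 rows):
books.price | books.code | books.rank
5 | Z2 | 7
4 | Z2 | 80
After SELECT (2 rows):
books.code | books.price
Z2 | 5
Z2 | 4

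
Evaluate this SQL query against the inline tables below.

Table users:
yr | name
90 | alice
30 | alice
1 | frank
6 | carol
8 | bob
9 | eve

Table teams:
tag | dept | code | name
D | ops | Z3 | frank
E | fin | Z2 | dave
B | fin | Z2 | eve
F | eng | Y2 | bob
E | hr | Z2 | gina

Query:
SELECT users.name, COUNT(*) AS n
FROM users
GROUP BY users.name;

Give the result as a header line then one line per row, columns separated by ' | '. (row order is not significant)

== RESULT ==
users.name | n
alice | 2
frank | 1
carol | 1
bob | 1
eve | 1

Derivation:
After GROUP BY (5 rows):
users.name | n
alice | 2
frank | 1
carol | 1
bob | 1
eve | 1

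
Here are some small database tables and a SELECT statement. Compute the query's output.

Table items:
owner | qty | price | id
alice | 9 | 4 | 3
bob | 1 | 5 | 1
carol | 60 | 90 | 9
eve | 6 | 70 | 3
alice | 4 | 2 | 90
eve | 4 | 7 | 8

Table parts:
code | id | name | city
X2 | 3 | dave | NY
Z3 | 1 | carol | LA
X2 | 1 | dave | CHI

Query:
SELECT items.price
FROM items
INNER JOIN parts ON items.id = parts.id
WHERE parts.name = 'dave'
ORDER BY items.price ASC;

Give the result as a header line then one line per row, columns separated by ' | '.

After JOIN parts (4 rows):
items.owner | items.qty | items.price | items.id | parts.code | parts.id | parts.name | parts.city
alice | 9 | 4 | 3 | X2 | 3 | dave | NY
bob | 1 | 5 | 1 | Z3 | 1 | carol | LA
bob | 1 | 5 | 1 | X2 | 1 | dave | CHI
eve | 6 | 70 | 3 | X2 | 3 | dave | NY
After WHERE (3 rows):
items.owner | items.qty | items.price | items.id | parts.code | parts.id | parts.name | parts.city
alice | 9 | 4 | 3 | X2 | 3 | dave | NY
bob | 1 | 5 | 1 | X2 | 1 | dave | CHI
eve | 6 | 70 | 3 | X2 | 3 | dave | NY
After SELECT (3 rows):
items.price
4
5
70
After ORDER BY (3 rows):
items.price
4
5
70

== RESULT ==
items.price
4
5
70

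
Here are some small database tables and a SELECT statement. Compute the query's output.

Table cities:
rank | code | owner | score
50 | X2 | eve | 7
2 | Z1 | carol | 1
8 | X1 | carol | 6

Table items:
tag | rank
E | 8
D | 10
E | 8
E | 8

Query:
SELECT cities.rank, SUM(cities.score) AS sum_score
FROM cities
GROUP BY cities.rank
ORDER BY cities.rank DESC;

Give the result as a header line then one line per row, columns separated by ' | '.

After GROUP BY (3 rows):
cities.rank | sum_score
50 | 7
2 | 1
8 | 6
After ORDER BY (3 rows):
cities.rank | sum_score
50 | 7
8 | 6
2 | 1

== RESULT ==
cities.rank | sum_score
50 | 7
8 | 6
2 | 1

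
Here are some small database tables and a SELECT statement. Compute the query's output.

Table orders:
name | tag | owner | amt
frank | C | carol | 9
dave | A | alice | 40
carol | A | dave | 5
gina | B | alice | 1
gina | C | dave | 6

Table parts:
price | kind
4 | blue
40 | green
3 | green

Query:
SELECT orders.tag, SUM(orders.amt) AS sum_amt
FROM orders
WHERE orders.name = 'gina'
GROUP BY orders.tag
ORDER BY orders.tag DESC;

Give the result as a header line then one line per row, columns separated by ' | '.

After WHERE (2 rows):
orders.name | orders.tag | orders.owner | orders.amt
gina | B | alice | 1
gina | C | dave | 6
After GROUP BY (2 rows):
orders.tag | sum_amt
B | 1
C | 6
After ORDER BY (2 rows):
orders.tag | sum_amt
C | 6
B | 1

== RESULT ==
orders.tag | sum_amt
C | 6
B | 1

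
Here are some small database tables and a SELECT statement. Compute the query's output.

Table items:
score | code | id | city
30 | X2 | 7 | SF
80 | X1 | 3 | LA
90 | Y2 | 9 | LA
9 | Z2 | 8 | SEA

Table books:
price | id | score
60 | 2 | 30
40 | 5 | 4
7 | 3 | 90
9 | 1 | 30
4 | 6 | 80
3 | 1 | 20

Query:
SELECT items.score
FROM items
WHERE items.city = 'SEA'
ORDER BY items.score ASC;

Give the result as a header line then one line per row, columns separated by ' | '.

After WHERE (1 rows):
items.score | items.code | items.id | items.city
9 | Z2 | 8 | SEA
After SELECT (1 rows):
items.score
9
After ORDER BY (1 rows):
items.score
9

== RESULT ==
items.score
9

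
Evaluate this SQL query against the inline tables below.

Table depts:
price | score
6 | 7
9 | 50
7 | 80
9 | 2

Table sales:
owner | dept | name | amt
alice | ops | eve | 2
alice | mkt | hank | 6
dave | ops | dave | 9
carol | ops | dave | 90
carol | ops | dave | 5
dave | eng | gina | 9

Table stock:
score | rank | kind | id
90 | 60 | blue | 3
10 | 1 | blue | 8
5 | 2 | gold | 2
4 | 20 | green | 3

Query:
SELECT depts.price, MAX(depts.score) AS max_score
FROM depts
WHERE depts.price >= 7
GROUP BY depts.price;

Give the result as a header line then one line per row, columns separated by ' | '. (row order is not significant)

== RESULT ==
depts.price | max_score
9 | 50
7 | 80

Derivation:
After WHERE (3 rows):
depts.price | depts.score
9 | 50
7 | 80
9 | 2
After GROUP BY (2 rows):
depts.price | max_score
9 | 50
7 | 80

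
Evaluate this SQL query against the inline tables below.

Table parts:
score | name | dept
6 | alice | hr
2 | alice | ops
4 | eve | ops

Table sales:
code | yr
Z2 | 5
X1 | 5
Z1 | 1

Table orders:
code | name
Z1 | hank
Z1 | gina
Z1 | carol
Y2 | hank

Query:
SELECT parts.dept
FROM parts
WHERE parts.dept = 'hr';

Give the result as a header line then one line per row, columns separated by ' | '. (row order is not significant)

== RESULT ==
parts.dept
hr

Derivation:
After WHERE (1 rows):
parts.score | parts.name | parts.dept
6 | alice | hr
After SELECT (1 rows):
parts.dept
hr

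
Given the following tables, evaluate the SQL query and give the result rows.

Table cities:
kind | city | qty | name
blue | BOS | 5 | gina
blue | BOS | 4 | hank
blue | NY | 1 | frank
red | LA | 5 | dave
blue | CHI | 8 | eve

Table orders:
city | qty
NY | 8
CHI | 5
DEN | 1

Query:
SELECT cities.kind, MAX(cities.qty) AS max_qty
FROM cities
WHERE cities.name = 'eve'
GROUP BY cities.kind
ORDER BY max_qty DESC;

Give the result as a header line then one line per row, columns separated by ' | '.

After WHERE (1 rows):
cities.kind | cities.city | cities.qty | cities.name
blue | CHI | 8 | eve
After GROUP BY (1 rows):
cities.kind | max_qty
blue | 8
After ORDER BY (1 rows):
cities.kind | max_qty
blue | 8

== RESULT ==
cities.kind | max_qty
blue | 8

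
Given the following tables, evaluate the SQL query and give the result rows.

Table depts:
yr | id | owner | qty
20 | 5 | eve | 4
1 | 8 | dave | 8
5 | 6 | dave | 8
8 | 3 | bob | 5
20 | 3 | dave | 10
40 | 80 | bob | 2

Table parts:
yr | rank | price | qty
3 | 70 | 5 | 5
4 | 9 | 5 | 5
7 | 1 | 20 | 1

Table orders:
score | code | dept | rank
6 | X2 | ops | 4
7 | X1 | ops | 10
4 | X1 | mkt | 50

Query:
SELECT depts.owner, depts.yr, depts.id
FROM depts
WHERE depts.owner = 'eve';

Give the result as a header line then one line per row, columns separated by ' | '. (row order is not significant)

== RESULT ==
depts.owner | depts.yr | depts.id
eve | 20 | 5

Derivation:
After WHERE (1 rows):
depts.yr | depts.id | depts.owner | depts.qty
20 | 5 | eve | 4
After SELECT (1 rows):
depts.owner | depts.yr | depts.id
eve | 20 | 5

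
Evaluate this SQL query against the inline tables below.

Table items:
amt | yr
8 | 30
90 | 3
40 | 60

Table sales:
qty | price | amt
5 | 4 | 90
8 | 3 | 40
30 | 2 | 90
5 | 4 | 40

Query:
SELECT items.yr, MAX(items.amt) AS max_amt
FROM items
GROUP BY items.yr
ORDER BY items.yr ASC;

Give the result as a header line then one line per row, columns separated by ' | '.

After GROUP BY (3 rows):
items.yr | max_amt
30 | 8
3 | 90
60 | 40
After ORDER BY (3 rows):
items.yr | max_amt
3 | 90
30 | 8
60 | 40

== RESULT ==
items.yr | max_amt
3 | 90
30 | 8
60 | 40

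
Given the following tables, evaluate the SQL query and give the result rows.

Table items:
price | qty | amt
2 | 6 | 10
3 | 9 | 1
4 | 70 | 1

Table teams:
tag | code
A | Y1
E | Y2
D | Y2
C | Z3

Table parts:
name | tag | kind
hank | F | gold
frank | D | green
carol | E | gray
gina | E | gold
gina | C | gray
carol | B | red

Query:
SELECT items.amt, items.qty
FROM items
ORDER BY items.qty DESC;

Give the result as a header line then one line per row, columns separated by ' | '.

After SELECT (3 rows):
items.amt | items.qty
10 | 6
1 | 9
1 | 70
After ORDER BY (3 rows):
items.amt | items.qty
1 | 70
1 | 9
10 | 6

== RESULT ==
items.amt | items.qty
1 | 70
1 | 9
10 | 6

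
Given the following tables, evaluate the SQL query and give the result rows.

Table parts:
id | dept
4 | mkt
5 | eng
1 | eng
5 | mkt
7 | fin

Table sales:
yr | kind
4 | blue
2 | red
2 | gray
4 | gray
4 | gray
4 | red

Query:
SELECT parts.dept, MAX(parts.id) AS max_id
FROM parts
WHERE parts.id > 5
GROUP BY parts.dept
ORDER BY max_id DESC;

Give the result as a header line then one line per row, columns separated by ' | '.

After WHERE (1 rows):
parts.id | parts.dept
7 | fin
After GROUP BY (1 rows):
parts.dept | max_id
fin | 7
After ORDER BY (1 rows):
parts.dept | max_id
fin | 7

== RESULT ==
parts.dept | max_id
fin | 7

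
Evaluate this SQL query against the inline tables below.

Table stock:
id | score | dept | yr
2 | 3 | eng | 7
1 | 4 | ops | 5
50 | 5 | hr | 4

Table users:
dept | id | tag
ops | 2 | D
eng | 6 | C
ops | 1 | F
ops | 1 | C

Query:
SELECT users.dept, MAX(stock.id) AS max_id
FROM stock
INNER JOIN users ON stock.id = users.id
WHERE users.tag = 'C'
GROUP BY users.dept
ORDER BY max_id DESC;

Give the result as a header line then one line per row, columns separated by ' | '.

== RESULT ==
users.dept | max_id
ops | 1

Derivation:
After JOIN users (3 rows):
stock.id | stock.score | stock.dept | stock.yr | users.dept | users.id | users.tag
2 | 3 | eng | 7 | ops | 2 | D
1 | 4 | ops | 5 | ops | 1 | F
1 | 4 | ops | 5 | ops | 1 | C
After WHERE (1 rows):
stock.id | stock.score | stock.dept | stock.yr | users.dept | users.id | users.tag
1 | 4 | ops | 5 | ops | 1 | C
After GROUP BY (1 rows):
users.dept | max_id
ops | 1
After ORDER BY (1 rows):
users.dept | max_id
ops | 1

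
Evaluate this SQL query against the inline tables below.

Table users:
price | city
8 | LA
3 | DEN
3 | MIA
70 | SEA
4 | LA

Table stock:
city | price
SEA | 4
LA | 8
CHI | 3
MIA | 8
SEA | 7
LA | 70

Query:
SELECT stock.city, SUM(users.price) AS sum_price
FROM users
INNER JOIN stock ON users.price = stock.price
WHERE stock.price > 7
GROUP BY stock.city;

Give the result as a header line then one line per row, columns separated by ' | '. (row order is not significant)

== RESULT ==
stock.city | sum_price
LA | 78
MIA | 8

Derivation:
After JOIN stock (6 rows):
users.price | users.city | stock.city | stock.price
8 | LA | LA | 8
8 | LA | MIA | 8
3 | DEN | CHI | 3
3 | MIA | CHI | 3
70 | SEA | LA | 70
4 | LA | SEA | 4
After WHERE (3 rows):
users.price | users.city | stock.city | stock.price
8 | LA | LA | 8
8 | LA | MIA | 8
70 | SEA | LA | 70
After GROUP BY (2 rows):
stock.city | sum_price
LA | 78
MIA | 8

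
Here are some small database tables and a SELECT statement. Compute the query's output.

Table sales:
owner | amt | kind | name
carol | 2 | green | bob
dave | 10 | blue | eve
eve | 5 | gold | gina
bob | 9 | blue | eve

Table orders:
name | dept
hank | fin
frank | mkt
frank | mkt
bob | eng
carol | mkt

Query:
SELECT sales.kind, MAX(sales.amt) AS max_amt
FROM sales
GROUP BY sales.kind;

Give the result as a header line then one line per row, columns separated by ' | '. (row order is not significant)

== RESULT ==
sales.kind | max_amt
green | 2
blue | 10
gold | 5

Derivation:
After GROUP BY (3 rows):
sales.kind | max_amt
green | 2
blue | 10
gold | 5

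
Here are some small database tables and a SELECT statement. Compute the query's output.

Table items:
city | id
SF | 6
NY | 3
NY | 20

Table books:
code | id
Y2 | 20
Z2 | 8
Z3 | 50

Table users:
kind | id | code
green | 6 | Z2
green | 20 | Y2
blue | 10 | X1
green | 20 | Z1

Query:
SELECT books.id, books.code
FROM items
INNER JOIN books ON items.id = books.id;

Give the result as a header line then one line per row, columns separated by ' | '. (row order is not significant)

== RESULT ==
books.id | books.code
20 | Y2

Derivation:
After JOIN books (1 rows):
items.city | items.id | books.code | books.id
NY | 20 | Y2 | 20
After SELECT (1 rows):
books.id | books.code
20 | Y2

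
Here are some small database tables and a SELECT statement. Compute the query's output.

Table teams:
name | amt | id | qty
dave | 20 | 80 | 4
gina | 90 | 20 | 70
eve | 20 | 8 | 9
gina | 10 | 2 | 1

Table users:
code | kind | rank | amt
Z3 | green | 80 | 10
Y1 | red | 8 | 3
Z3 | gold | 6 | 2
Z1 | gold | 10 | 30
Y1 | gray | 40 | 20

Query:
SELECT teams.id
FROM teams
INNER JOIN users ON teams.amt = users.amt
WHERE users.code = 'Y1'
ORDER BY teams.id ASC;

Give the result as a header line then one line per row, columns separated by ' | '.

== RESULT ==
teams.id
8
80

Derivation:
After JOIN users (3 rows):
teams.name | teams.amt | teams.id | teams.qty | users.code | users.kind | users.rank | users.amt
dave | 20 | 80 | 4 | Y1 | gray | 40 | 20
eve | 20 | 8 | 9 | Y1 | gray | 40 | 20
gina | 10 | 2 | 1 | Z3 | green | 80 | 10
After WHERE (2 rows):
teams.name | teams.amt | teams.id | teams.qty | users.code | users.kind | users.rank | users.amt
dave | 20 | 80 | 4 | Y1 | gray | 40 | 20
eve | 20 | 8 | 9 | Y1 | gray | 40 | 20
After SELECT (2 rows):
teams.id
80
8
After ORDER BY (2 rows):
teams.id
8
80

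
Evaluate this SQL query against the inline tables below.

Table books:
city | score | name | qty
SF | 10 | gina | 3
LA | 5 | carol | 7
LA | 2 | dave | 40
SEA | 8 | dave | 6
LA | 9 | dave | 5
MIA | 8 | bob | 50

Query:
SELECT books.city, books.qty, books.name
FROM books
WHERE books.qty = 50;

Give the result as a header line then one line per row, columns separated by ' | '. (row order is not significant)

== RESULT ==
books.city | books.qty | books.name
MIA | 50 | bob

Derivation:
After WHERE (1 rows):
books.city | books.score | books.name | books.qty
MIA | 8 | bob | 50
After SELECT (1 rows):
books.city | books.qty | books.name
MIA | 50 | bob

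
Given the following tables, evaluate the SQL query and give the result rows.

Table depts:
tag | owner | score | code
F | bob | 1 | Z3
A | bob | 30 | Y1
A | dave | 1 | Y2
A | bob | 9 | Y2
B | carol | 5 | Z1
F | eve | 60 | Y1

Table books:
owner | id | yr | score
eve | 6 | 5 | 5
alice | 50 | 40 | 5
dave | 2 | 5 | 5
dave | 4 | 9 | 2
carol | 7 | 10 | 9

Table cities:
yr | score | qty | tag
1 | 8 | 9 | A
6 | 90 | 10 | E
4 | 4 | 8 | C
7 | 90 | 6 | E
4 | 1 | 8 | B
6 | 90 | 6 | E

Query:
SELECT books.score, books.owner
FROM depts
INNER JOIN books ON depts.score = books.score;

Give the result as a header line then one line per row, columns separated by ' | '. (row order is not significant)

After JOIN books (4 rows):
depts.tag | depts.owner | depts.score | depts.code | books.owner | books.id | books.yr | books.score
A | bob | 9 | Y2 | carol | 7 | 10 | 9
B | carol | 5 | Z1 | eve | 6 | 5 | 5
B | carol | 5 | Z1 | alice | 50 | 40 | 5
B | carol | 5 | Z1 | dave | 2 | 5 | 5
After SELECT (4 rows):
books.score | books.owner
9 | carol
5 | eve
5 | alice
5 | dave

== RESULT ==
books.score | books.owner
9 | carol
5 | eve
5 | alice
5 | dave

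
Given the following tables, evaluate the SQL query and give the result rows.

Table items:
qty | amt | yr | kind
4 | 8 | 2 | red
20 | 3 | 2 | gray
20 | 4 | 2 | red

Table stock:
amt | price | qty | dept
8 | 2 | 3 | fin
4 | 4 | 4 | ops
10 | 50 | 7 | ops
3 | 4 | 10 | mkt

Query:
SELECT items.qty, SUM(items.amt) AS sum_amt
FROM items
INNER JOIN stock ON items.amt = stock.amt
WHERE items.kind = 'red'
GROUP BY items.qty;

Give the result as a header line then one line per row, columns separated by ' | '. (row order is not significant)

After JOIN stock (3 rows):
items.qty | items.amt | items.yr | items.kind | stock.amt | stock.price | stock.qty | stock.dept
4 | 8 | 2 | red | 8 | 2 | 3 | fin
20 | 3 | 2 | gray | 3 | 4 | 10 | mkt
20 | 4 | 2 | red | 4 | 4 | 4 | ops
After WHERE (2 rows):
items.qty | items.amt | items.yr | items.kind | stock.amt | stock.price | stock.qty | stock.dept
4 | 8 | 2 | red | 8 | 2 | 3 | fin
20 | 4 | 2 | red | 4 | 4 | 4 | ops
After GROUP BY (2 rows):
items.qty | sum_amt
4 | 8
20 | 4

== RESULT ==
items.qty | sum_amt
4 | 8
20 | 4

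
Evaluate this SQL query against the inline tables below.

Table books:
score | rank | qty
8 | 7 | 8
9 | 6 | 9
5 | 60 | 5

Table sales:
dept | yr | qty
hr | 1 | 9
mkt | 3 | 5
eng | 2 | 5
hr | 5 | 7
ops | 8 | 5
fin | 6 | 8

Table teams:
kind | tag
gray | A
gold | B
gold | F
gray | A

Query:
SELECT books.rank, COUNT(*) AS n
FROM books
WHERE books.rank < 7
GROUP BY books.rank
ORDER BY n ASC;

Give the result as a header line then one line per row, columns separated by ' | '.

After WHERE (1 rows):
books.score | books.rank | books.qty
9 | 6 | 9
After GROUP BY (1 rows):
books.rank | n
6 | 1
After ORDER BY (1 rows):
books.rank | n
6 | 1

== RESULT ==
books.rank | n
6 | 1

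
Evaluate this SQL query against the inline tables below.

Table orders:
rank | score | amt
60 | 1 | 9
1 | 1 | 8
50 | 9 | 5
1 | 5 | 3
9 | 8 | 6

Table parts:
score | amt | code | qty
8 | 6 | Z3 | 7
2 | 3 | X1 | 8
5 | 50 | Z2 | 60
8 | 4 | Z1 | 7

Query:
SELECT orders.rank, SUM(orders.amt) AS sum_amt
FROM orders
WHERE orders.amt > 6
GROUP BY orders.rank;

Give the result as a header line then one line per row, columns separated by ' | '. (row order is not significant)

== RESULT ==
orders.rank | sum_amt
60 | 9
1 | 8

Derivation:
After WHERE (2 rows):
orders.rank | orders.score | orders.amt
60 | 1 | 9
1 | 1 | 8
After GROUP BY (2 rows):
orders.rank | sum_amt
60 | 9
1 | 8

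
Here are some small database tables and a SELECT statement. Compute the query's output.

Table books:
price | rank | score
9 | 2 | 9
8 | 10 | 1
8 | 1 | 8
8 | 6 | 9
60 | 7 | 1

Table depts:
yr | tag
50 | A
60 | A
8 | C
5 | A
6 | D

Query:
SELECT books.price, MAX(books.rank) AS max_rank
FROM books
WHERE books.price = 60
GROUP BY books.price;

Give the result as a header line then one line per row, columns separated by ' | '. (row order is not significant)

== RESULT ==
books.price | max_rank
60 | 7

Derivation:
After WHERE (1 rows):
books.price | books.rank | books.score
60 | 7 | 1
After GROUP BY (1 rows):
books.price | max_rank
60 | 7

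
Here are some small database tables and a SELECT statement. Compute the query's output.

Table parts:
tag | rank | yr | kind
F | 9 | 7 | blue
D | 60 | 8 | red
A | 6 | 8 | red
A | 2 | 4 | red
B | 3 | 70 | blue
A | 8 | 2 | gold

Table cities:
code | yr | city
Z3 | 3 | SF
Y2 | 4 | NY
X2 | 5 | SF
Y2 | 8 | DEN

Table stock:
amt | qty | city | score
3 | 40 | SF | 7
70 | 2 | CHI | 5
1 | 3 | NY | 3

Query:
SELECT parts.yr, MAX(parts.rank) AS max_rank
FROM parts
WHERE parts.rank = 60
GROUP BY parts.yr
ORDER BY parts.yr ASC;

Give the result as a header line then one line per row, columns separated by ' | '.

After WHERE (1 rows):
parts.tag | parts.rank | parts.yr | parts.kind
D | 60 | 8 | red
After GROUP BY (1 rows):
parts.yr | max_rank
8 | 60
After ORDER BY (1 rows):
parts.yr | max_rank
8 | 60

== RESULT ==
parts.yr | max_rank
8 | 60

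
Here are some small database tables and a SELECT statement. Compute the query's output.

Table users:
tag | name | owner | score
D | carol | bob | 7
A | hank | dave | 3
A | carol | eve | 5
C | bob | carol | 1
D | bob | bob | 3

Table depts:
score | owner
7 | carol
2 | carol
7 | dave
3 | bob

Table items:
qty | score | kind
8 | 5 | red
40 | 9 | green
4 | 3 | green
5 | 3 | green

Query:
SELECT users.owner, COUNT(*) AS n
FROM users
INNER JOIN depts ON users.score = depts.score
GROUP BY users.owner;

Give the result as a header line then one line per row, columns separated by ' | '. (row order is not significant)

After JOIN depts (4 rows):
users.tag | users.name | users.owner | users.score | depts.score | depts.owner
D | carol | bob | 7 | 7 | carol
D | carol | bob | 7 | 7 | dave
A | hank | dave | 3 | 3 | bob
D | bob | bob | 3 | 3 | bob
After GROUP BY (2 rows):
users.owner | n
bob | 3
dave | 1

== RESULT ==
users.owner | n
bob | 3
dave | 1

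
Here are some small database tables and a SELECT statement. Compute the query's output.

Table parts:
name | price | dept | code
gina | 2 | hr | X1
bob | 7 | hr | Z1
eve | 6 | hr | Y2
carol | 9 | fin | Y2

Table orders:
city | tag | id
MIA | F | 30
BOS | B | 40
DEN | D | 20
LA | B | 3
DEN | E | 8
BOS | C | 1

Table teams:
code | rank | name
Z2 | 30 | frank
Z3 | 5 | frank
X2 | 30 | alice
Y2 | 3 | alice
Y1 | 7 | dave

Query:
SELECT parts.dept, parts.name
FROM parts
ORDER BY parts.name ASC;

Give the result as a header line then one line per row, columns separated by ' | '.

== RESULT ==
parts.dept | parts.name
hr | bob
fin | carol
hr | eve
hr | gina

Derivation:
After SELECT (4 rows):
parts.dept | parts.name
hr | gina
hr | bob
hr | eve
fin | carol
After ORDER BY (4 rows):
parts.dept | parts.name
hr | bob
fin | carol
hr | eve
hr | gina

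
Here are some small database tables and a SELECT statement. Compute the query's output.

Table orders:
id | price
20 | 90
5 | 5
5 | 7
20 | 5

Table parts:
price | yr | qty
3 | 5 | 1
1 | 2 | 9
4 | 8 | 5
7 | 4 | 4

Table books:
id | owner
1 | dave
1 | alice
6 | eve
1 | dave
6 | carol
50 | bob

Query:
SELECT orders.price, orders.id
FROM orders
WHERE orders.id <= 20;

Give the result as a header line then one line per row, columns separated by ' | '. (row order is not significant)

After WHERE (4 rows):
orders.id | orders.price
20 | 90
5 | 5
5 | 7
20 | 5
After SELECT (4 rows):
orders.price | orders.id
90 | 20
5 | 5
7 | 5
5 | 20

== RESULT ==
orders.price | orders.id
90 | 20
5 | 5
7 | 5
5 | 20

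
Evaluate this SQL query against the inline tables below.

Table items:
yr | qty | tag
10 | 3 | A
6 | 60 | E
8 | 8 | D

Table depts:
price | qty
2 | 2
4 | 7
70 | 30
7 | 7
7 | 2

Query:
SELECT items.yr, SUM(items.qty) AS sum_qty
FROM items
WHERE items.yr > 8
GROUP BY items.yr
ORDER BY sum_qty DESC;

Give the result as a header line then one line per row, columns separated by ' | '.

After WHERE (1 rows):
items.yr | items.qty | items.tag
10 | 3 | A
After GROUP BY (1 rows):
items.yr | sum_qty
10 | 3
After ORDER BY (1 rows):
items.yr | sum_qty
10 | 3

== RESULT ==
items.yr | sum_qty
10 | 3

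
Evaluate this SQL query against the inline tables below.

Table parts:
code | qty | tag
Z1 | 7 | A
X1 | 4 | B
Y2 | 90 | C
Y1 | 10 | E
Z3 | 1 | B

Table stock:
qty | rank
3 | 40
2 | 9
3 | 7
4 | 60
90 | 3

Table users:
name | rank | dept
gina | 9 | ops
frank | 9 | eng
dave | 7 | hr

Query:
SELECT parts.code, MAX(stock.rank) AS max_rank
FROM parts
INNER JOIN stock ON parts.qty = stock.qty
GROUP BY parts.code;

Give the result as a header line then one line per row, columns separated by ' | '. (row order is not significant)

After JOIN stock (2 rows):
parts.code | parts.qty | parts.tag | stock.qty | stock.rank
X1 | 4 | B | 4 | 60
Y2 | 90 | C | 90 | 3
After GROUP BY (2 rows):
parts.code | max_rank
X1 | 60
Y2 | 3

== RESULT ==
parts.code | max_rank
X1 | 60
Y2 | 3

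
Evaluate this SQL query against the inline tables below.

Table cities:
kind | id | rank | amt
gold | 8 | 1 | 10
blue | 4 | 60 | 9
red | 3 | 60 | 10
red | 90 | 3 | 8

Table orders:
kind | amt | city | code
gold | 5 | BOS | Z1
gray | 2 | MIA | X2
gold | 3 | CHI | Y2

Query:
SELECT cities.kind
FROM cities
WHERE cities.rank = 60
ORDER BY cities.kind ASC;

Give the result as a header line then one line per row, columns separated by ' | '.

After WHERE (2 rows):
cities.kind | cities.id | cities.rank | cities.amt
blue | 4 | 60 | 9
red | 3 | 60 | 10
After SELECT (2 rows):
cities.kind
blue
red
After ORDER BY (2 rows):
cities.kind
blue
red

== RESULT ==
cities.kind
blue
red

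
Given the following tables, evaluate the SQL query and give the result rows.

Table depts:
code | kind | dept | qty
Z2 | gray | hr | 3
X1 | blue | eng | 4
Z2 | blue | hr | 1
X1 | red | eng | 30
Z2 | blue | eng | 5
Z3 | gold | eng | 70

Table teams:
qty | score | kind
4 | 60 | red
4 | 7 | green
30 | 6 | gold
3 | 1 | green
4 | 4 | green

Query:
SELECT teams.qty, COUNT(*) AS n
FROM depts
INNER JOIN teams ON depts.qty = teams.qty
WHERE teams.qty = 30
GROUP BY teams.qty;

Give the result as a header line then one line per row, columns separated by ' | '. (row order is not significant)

After JOIN teams (5 rows):
depts.code | depts.kind | depts.dept | depts.qty | teams.qty | teams.score | teams.kind
Z2 | gray | hr | 3 | 3 | 1 | green
X1 | blue | eng | 4 | 4 | 60 | red
X1 | blue | eng | 4 | 4 | 7 | green
X1 | blue | eng | 4 | 4 | 4 | green
X1 | red | eng | 30 | 30 | 6 | gold
After WHERE (1 rows):
depts.code | depts.kind | depts.dept | depts.qty | teams.qty | teams.score | teams.kind
X1 | red | eng | 30 | 30 | 6 | gold
After GROUP BY (1 rows):
teams.qty | n
30 | 1

== RESULT ==
teams.qty | n
30 | 1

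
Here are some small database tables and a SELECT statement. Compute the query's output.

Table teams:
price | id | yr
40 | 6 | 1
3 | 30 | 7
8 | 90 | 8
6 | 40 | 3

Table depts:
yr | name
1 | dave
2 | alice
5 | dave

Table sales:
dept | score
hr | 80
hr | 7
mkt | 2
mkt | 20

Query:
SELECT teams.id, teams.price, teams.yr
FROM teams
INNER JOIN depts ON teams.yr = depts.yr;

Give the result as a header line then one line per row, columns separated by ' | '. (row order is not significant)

== RESULT ==
teams.id | teams.price | teams.yr
6 | 40 | 1

Derivation:
After JOIN depts (1 rows):
teams.price | teams.id | teams.yr | depts.yr | depts.name
40 | 6 | 1 | 1 | dave
After SELECT (1 rows):
teams.id | teams.price | teams.yr
6 | 40 | 1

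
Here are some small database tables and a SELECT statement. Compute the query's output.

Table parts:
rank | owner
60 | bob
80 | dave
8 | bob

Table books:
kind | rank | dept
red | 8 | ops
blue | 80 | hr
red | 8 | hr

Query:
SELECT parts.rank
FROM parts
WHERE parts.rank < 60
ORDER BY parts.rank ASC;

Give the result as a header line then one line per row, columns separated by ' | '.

After WHERE (1 rows):
parts.rank | parts.owner
8 | bob
After SELECT (1 rows):
parts.rank
8
After ORDER BY (1 rows):
parts.rank
8

== RESULT ==
parts.rank
8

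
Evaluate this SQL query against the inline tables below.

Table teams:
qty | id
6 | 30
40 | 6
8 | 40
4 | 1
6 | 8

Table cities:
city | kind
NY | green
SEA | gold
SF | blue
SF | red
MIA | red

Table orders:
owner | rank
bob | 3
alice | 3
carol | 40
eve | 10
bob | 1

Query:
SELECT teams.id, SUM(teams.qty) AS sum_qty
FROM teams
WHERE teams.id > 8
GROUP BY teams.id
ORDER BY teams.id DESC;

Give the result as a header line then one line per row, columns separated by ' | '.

After WHERE (2 rows):
teams.qty | teams.id
6 | 30
8 | 40
After GROUP BY (2 rows):
teams.id | sum_qty
30 | 6
40 | 8
After ORDER BY (2 rows):
teams.id | sum_qty
40 | 8
30 | 6

== RESULT ==
teams.id | sum_qty
40 | 8
30 | 6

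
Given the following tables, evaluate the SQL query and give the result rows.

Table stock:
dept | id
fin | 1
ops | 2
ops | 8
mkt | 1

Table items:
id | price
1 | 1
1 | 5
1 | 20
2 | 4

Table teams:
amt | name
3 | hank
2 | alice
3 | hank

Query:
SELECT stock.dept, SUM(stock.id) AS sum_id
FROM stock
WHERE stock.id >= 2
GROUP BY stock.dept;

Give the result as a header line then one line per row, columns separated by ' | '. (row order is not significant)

== RESULT ==
stock.dept | sum_id
ops | 10

Derivation:
After WHERE (2 rows):
stock.dept | stock.id
ops | 2
ops | 8
After GROUP BY (1 rows):
stock.dept | sum_id
ops | 10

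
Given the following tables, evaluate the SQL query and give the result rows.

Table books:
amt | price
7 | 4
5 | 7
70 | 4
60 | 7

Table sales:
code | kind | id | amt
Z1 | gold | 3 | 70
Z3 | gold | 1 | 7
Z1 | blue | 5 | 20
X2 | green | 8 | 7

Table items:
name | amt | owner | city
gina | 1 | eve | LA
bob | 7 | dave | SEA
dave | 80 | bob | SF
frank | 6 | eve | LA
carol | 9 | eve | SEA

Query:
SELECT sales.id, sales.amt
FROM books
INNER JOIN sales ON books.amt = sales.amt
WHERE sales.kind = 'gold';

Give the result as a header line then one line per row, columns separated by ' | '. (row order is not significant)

== RESULT ==
sales.id | sales.amt
1 | 7
3 | 70

Derivation:
After JOIN sales (3 rows):
books.amt | books.price | sales.code | sales.kind | sales.id | sales.amt
7 | 4 | Z3 | gold | 1 | 7
7 | 4 | X2 | green | 8 | 7
70 | 4 | Z1 | gold | 3 | 70
After WHERE (2 rows):
books.amt | books.price | sales.code | sales.kind | sales.id | sales.amt
7 | 4 | Z3 | gold | 1 | 7
70 | 4 | Z1 | gold | 3 | 70
After SELECT (2 rows):
sales.id | sales.amt
1 | 7
3 | 70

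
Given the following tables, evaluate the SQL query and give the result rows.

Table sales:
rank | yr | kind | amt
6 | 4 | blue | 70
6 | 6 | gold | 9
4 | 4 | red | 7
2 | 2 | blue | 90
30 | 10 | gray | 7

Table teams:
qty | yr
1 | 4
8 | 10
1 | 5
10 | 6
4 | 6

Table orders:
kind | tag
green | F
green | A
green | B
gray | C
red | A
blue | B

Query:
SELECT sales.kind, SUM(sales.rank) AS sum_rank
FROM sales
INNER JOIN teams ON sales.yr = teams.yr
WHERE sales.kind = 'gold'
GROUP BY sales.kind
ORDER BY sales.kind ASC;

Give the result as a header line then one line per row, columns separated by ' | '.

After JOIN teams (5 rows):
sales.rank | sales.yr | sales.kind | sales.amt | teams.qty | teams.yr
6 | 4 | blue | 70 | 1 | 4
6 | 6 | gold | 9 | 10 | 6
6 | 6 | gold | 9 | 4 | 6
4 | 4 | red | 7 | 1 | 4
30 | 10 | gray | 7 | 8 | 10
After WHERE (2 rows):
sales.rank | sales.yr | sales.kind | sales.amt | teams.qty | teams.yr
6 | 6 | gold | 9 | 10 | 6
6 | 6 | gold | 9 | 4 | 6
After GROUP BY (1 rows):
sales.kind | sum_rank
gold | 12
After ORDER BY (1 rows):
sales.kind | sum_rank
gold | 12

== RESULT ==
sales.kind | sum_rank
gold | 12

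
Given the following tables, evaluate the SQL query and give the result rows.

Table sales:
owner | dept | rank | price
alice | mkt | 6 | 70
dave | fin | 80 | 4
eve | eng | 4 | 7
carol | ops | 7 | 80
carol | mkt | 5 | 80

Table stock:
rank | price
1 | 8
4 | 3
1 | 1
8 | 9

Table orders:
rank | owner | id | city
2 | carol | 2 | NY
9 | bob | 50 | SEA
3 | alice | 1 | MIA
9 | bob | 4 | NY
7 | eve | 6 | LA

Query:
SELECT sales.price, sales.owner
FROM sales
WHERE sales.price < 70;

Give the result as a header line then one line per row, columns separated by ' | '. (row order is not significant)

== RESULT ==
sales.price | sales.owner
4 | dave
7 | eve

Derivation:
After WHERE (2 rows):
sales.owner | sales.dept | sales.rank | sales.price
dave | fin | 80 | 4
eve | eng | 4 | 7
After SELECT (2 rows):
sales.price | sales.owner
4 | dave
7 | eve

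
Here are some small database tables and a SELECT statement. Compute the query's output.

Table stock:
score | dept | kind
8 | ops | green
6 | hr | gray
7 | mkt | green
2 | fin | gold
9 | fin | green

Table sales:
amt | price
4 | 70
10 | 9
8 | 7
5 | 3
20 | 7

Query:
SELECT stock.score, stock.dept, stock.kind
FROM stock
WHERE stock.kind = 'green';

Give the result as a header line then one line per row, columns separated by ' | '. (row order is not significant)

== RESULT ==
stock.score | stock.dept | stock.kind
8 | ops | green
7 | mkt | green
9 | fin | green

Derivation:
After WHERE (3 rows):
stock.score | stock.dept | stock.kind
8 | ops | green
7 | mkt | green
9 | fin | green
After SELECT (3 rows):
stock.score | stock.dept | stock.kind
8 | ops | green
7 | mkt | green
9 | fin | green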